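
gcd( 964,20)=4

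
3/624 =1/208 =0.00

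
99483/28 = 99483/28 = 3552.96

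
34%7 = 6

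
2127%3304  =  2127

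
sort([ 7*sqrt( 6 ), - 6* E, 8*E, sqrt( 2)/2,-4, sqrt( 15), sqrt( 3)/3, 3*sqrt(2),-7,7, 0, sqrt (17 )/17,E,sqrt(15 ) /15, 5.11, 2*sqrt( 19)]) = [ - 6*E, - 7,- 4 , 0  ,  sqrt(17 ) /17, sqrt(15) /15,sqrt( 3) /3, sqrt( 2) /2,E, sqrt( 15), 3*sqrt( 2 ),5.11,7,2*sqrt( 19), 7*sqrt( 6 ), 8*E ]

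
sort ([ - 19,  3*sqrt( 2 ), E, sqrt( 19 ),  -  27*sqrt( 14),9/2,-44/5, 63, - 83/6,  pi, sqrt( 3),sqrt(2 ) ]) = [-27*sqrt( 14), - 19,-83/6, - 44/5,sqrt ( 2 ), sqrt (3), E, pi, 3*sqrt( 2 ), sqrt( 19 ), 9/2, 63]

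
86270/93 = 86270/93 =927.63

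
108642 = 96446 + 12196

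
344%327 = 17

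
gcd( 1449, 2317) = 7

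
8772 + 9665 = 18437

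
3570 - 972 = 2598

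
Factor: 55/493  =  5^1*11^1*17^( - 1 )*29^(-1)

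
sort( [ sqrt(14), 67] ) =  [ sqrt(14), 67 ] 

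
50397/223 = 50397/223 = 226.00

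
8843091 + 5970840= 14813931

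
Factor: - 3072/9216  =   - 3^(  -  1 )= - 1/3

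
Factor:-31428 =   -  2^2*3^4*97^1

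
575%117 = 107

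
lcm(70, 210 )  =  210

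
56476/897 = 56476/897 = 62.96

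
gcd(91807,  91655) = 1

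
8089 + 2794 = 10883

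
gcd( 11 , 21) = 1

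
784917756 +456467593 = 1241385349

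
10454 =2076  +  8378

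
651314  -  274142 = 377172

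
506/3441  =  506/3441  =  0.15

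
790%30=10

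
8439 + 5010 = 13449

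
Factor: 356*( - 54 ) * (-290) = 2^4*3^3*5^1*29^1*89^1  =  5574960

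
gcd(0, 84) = 84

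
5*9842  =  49210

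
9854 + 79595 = 89449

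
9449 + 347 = 9796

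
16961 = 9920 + 7041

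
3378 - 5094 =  - 1716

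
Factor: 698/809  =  2^1*349^1*809^( - 1)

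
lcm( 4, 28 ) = 28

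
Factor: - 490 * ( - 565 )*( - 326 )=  - 2^2*5^2 * 7^2*113^1*  163^1  =  - 90253100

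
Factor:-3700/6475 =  - 2^2*7^( - 1) = - 4/7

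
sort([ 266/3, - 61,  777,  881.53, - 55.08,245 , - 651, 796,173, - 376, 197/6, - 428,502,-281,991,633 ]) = [  -  651, - 428, - 376, - 281, - 61, - 55.08 , 197/6,266/3, 173,  245,502,633, 777,796,881.53,991]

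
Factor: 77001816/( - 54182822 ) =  - 340716/239747 = - 2^2*3^1 * 47^( - 1)*5101^(- 1)*28393^1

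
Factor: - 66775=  - 5^2*2671^1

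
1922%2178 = 1922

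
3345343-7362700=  - 4017357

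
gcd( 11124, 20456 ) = 4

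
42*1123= 47166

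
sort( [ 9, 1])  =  [1,  9]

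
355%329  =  26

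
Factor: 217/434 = 2^( - 1) = 1/2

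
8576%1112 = 792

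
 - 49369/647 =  - 77 + 450/647 = - 76.30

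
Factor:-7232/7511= - 2^6 * 7^(-1)*29^( -1 )*37^( -1 )*113^1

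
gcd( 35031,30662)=1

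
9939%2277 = 831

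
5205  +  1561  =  6766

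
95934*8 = 767472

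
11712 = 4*2928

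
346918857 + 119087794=466006651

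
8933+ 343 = 9276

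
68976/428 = 161 + 17/107 = 161.16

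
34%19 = 15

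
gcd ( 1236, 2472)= 1236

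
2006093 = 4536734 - 2530641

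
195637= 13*15049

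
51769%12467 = 1901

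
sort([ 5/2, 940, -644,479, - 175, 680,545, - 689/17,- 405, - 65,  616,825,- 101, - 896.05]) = [-896.05, -644, - 405, - 175, - 101, - 65,-689/17, 5/2,479, 545 , 616, 680, 825, 940]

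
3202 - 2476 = 726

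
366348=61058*6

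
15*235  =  3525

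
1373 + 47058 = 48431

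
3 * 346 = 1038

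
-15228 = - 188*81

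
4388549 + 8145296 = 12533845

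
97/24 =4 + 1/24 =4.04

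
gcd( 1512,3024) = 1512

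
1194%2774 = 1194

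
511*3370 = 1722070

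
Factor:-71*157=-11147 = - 71^1*157^1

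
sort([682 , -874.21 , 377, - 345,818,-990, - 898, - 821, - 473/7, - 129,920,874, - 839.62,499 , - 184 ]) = [ - 990, - 898, - 874.21 , - 839.62,-821, - 345 , - 184, - 129, - 473/7,377,499,682,818,874,920] 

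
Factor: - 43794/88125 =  - 2^1*3^2*5^(- 4)*47^( - 1)*811^1=   - 14598/29375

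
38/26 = 1  +  6/13=   1.46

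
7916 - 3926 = 3990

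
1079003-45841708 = - 44762705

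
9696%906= 636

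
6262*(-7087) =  -44378794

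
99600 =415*240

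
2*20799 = 41598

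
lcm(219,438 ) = 438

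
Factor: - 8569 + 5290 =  - 3^1*1093^1 = -3279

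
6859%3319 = 221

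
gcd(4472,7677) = 1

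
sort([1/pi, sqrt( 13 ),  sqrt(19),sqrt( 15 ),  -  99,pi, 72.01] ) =[ - 99, 1/pi,pi,sqrt ( 13), sqrt( 15 ),sqrt( 19),72.01 ] 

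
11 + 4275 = 4286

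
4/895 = 4/895=0.00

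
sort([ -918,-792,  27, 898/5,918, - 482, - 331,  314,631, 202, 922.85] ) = [-918,  -  792 , - 482, - 331,27 , 898/5, 202,314 , 631,918,922.85] 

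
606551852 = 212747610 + 393804242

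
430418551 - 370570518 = 59848033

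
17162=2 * 8581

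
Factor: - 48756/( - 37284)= 13^( - 1)*17^1 = 17/13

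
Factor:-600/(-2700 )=2^1 * 3^( - 2) =2/9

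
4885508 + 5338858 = 10224366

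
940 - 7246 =-6306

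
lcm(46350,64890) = 324450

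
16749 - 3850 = 12899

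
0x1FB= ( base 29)he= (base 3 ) 200210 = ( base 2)111111011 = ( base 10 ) 507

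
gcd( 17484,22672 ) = 4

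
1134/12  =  189/2 = 94.50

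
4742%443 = 312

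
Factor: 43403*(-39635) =-1720277905=-5^1*7927^1*43403^1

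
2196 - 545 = 1651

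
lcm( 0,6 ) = 0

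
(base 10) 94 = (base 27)3d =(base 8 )136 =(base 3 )10111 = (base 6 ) 234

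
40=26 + 14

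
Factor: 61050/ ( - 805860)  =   - 5/66 = - 2^( - 1)*3^( - 1 )*5^1*11^( - 1)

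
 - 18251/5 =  - 3651+4/5 = -  3650.20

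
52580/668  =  13145/167 = 78.71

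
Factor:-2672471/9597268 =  - 2^( - 2 ) *61^1*193^1*227^1*2399317^( - 1)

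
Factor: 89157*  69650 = 6209785050 = 2^1 * 3^1 * 5^2*7^1 * 113^1 * 199^1 * 263^1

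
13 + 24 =37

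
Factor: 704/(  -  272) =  - 2^2 * 11^1*17^( - 1 ) =-  44/17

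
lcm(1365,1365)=1365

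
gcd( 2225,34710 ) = 445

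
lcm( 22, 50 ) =550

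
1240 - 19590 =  - 18350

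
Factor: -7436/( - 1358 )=3718/679 =2^1 * 7^(-1 )*11^1 * 13^2 * 97^( - 1) 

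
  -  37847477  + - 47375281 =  - 85222758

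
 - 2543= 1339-3882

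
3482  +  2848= 6330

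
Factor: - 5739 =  - 3^1*1913^1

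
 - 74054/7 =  - 10580 + 6/7 = - 10579.14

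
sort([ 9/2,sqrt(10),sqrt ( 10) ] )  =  [sqrt( 10),sqrt( 10 ) , 9/2]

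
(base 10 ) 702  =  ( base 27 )q0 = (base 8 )1276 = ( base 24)156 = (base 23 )17C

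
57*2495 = 142215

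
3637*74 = 269138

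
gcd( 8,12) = 4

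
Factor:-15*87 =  - 3^2*5^1*29^1 = -1305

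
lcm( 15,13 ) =195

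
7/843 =7/843=0.01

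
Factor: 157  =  157^1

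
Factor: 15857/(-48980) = -2^( - 2)*5^( - 1)*31^( - 1)*79^( - 1 )*101^1 * 157^1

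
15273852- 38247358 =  -22973506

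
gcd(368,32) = 16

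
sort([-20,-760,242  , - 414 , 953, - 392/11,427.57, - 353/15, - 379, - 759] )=[ - 760,-759, - 414,-379, - 392/11, - 353/15, - 20,242, 427.57, 953]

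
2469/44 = 2469/44 = 56.11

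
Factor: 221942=2^1*7^1*83^1*191^1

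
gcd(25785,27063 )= 9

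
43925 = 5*8785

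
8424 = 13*648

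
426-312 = 114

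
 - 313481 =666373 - 979854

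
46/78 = 23/39 = 0.59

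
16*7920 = 126720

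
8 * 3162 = 25296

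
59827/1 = 59827 = 59827.00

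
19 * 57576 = 1093944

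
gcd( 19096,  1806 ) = 14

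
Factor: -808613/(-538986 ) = 2^(  -  1) * 3^ ( - 1)*7^( - 1 )*13^1  *  41^( - 1)*313^(  -  1)*62201^1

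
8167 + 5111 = 13278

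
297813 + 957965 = 1255778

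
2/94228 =1/47114=0.00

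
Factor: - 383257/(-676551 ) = 3^(- 1)*7^1 * 61^( - 1)* 3697^( - 1)*54751^1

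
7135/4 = 1783 + 3/4 = 1783.75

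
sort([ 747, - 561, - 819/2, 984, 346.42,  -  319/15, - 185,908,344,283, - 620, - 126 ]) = [ - 620,-561,-819/2, - 185 ,-126, - 319/15, 283, 344,346.42, 747,908, 984 ] 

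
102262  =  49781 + 52481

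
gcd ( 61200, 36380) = 340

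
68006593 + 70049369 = 138055962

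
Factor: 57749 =17^1 * 43^1 * 79^1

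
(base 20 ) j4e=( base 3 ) 101112222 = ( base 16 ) 1e0e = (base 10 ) 7694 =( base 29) 949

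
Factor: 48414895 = 5^1*17^1*281^1 * 2027^1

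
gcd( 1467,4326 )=3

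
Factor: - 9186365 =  - 5^1*1837273^1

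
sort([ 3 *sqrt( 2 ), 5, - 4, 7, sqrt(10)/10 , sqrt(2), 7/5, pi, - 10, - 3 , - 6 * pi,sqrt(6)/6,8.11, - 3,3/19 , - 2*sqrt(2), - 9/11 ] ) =[ - 6*pi, - 10,-4, - 3, - 3, - 2 *sqrt(2), - 9/11, 3/19, sqrt ( 10 )/10, sqrt(6)/6, 7/5,sqrt(2 ),  pi,3*sqrt( 2 ),5, 7, 8.11]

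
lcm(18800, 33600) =1579200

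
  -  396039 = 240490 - 636529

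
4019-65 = 3954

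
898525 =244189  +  654336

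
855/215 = 171/43=3.98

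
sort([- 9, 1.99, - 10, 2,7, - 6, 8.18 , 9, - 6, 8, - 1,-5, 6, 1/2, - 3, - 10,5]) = [ - 10, - 10,-9, - 6 , - 6, - 5,-3, - 1,1/2, 1.99, 2, 5 , 6, 7, 8, 8.18, 9 ]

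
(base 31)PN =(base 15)383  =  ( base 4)30132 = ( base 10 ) 798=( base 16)31e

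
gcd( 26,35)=1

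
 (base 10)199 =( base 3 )21101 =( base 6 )531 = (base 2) 11000111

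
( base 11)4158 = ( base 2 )1010110000100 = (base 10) 5508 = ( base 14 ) 2016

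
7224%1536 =1080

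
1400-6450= -5050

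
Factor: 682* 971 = 2^1*11^1*31^1*971^1 = 662222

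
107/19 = 5 + 12/19  =  5.63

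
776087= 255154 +520933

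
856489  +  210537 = 1067026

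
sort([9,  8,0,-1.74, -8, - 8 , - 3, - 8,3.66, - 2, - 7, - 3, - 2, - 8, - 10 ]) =[  -  10, - 8 , - 8, - 8, - 8,-7, - 3, - 3, - 2,  -  2, - 1.74 , 0,  3.66,8,9]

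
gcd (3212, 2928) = 4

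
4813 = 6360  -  1547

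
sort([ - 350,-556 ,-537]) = [- 556 , - 537, - 350 ]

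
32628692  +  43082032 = 75710724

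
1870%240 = 190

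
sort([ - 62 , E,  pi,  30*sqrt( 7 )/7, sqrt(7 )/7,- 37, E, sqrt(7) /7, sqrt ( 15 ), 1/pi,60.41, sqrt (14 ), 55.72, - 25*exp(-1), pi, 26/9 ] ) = [ - 62, - 37, - 25*exp( - 1) , 1/pi, sqrt ( 7 )/7, sqrt (7) /7,E, E , 26/9, pi,pi , sqrt( 14 ),  sqrt ( 15 ),  30*sqrt( 7)/7,55.72,60.41 ]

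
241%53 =29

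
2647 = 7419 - 4772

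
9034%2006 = 1010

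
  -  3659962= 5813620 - 9473582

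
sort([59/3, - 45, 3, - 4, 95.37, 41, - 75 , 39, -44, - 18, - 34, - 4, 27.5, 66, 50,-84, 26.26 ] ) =[ - 84, - 75, - 45,-44,-34, - 18, - 4, - 4, 3, 59/3  ,  26.26, 27.5, 39, 41,50,66, 95.37]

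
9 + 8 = 17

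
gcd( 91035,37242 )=9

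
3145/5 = 629 = 629.00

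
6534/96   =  1089/16=   68.06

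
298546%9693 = 7756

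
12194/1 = 12194 = 12194.00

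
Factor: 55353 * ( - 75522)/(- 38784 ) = 2^( - 6 )*3^1 * 41^1*101^( - 1 )*307^1*18451^1 = 696728211/6464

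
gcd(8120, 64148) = 812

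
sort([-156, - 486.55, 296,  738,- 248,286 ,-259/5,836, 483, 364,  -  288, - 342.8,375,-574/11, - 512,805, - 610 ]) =[ - 610,  -  512, - 486.55,-342.8, - 288,-248, - 156,- 574/11,-259/5, 286 , 296, 364,375,483,738, 805,836]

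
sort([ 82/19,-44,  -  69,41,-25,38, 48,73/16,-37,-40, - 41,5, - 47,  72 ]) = [ - 69,  -  47 , - 44, - 41, -40, - 37, - 25, 82/19,73/16,5,38  ,  41,48, 72 ] 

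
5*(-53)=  - 265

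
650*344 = 223600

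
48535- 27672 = 20863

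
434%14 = 0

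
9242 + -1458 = 7784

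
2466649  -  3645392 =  - 1178743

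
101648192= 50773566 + 50874626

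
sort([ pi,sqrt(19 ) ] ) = [pi, sqrt(19) ]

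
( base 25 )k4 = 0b111111000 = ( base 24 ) L0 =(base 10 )504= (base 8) 770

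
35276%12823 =9630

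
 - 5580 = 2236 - 7816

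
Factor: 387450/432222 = 3^2*5^2 * 251^( - 1) = 225/251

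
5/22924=5/22924 = 0.00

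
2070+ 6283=8353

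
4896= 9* 544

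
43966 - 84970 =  - 41004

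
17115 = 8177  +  8938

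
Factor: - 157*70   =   - 10990 = -2^1*5^1*7^1*157^1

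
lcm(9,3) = 9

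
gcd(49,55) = 1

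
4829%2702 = 2127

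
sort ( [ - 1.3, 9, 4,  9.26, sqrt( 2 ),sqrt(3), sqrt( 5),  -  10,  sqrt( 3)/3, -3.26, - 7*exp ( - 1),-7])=[-10, - 7, - 3.26, - 7*exp( - 1), - 1.3, sqrt (3 ) /3, sqrt( 2), sqrt (3 ),  sqrt(5), 4, 9, 9.26 ] 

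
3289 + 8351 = 11640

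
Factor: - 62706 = -2^1*3^1 * 7^1*1493^1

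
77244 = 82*942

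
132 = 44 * 3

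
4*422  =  1688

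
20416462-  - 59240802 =79657264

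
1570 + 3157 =4727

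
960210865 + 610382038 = 1570592903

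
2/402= 1/201  =  0.00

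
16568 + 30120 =46688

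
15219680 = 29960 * 508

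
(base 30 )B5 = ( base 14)19D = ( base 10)335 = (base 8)517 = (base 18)10B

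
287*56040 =16083480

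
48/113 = 48/113 = 0.42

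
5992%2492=1008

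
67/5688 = 67/5688 = 0.01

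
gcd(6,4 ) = 2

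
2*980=1960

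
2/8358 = 1/4179 = 0.00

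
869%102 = 53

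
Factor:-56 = -2^3*7^1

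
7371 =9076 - 1705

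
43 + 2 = 45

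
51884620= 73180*709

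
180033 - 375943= - 195910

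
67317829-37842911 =29474918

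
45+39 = 84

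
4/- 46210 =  - 1 + 23103/23105 = - 0.00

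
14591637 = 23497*621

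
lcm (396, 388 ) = 38412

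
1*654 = 654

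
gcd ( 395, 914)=1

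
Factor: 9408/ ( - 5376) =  - 7/4 = - 2^( - 2 )*7^1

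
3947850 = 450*8773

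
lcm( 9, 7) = 63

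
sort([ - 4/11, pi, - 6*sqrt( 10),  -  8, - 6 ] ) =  [ -6*sqrt(10 ),-8, - 6, - 4/11, pi] 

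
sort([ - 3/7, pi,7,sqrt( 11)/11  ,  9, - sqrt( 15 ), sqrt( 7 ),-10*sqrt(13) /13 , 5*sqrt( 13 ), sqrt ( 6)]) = [ - sqrt( 15 ), - 10*sqrt( 13)/13,-3/7,sqrt( 11 )/11,sqrt( 6 ),sqrt( 7 ), pi, 7,9, 5*sqrt( 13 )] 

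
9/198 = 1/22 = 0.05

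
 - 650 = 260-910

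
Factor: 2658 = 2^1*3^1*443^1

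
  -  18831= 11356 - 30187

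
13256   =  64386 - 51130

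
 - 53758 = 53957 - 107715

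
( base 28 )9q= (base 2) 100010110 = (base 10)278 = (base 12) 1B2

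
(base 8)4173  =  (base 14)b11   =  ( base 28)2LF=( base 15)99B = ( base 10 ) 2171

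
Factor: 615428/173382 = 394/111 = 2^1*3^( - 1)* 37^(  -  1)*197^1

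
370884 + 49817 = 420701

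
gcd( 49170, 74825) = 5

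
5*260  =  1300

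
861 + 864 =1725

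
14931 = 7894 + 7037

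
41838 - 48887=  - 7049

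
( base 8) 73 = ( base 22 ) 2f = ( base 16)3B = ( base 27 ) 25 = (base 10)59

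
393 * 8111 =3187623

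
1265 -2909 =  - 1644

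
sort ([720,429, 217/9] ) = [ 217/9,429,720] 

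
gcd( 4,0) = 4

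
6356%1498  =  364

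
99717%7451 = 2854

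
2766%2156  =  610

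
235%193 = 42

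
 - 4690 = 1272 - 5962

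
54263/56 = 968 + 55/56 = 968.98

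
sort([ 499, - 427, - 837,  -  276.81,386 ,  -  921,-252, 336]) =[ - 921, - 837,  -  427, - 276.81, -252,  336, 386,499 ] 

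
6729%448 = 9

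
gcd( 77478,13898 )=2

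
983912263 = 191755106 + 792157157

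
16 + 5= 21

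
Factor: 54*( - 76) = - 4104  =  -2^3*3^3*19^1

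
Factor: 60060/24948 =65/27 =3^( - 3 )  *5^1*13^1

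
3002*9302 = 27924604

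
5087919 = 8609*591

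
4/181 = 4/181 =0.02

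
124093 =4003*31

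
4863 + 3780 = 8643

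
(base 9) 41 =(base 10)37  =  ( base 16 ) 25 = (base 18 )21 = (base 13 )2B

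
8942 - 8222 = 720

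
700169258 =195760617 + 504408641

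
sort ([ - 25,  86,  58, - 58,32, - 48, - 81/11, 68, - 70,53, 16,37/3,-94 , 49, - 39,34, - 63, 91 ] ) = [ - 94, - 70 , - 63, - 58,-48, - 39, - 25, - 81/11, 37/3,16,32,34, 49, 53, 58, 68, 86, 91]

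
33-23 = 10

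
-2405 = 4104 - 6509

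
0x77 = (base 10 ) 119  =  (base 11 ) a9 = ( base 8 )167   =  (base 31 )3Q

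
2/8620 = 1/4310 = 0.00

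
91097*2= 182194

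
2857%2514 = 343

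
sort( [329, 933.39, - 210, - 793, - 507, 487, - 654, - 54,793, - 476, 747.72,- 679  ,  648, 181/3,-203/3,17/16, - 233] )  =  [ - 793, - 679, - 654,-507, - 476, - 233, - 210, - 203/3, - 54, 17/16, 181/3, 329, 487, 648, 747.72, 793, 933.39 ] 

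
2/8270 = 1/4135 = 0.00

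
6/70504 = 3/35252  =  0.00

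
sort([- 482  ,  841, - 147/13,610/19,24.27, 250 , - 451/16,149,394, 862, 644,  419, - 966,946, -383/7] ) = [ - 966,-482, - 383/7,-451/16,- 147/13, 24.27, 610/19,  149, 250,394,419 , 644,841, 862, 946 ]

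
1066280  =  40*26657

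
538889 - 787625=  - 248736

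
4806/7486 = 2403/3743 = 0.64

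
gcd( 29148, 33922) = 14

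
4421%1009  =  385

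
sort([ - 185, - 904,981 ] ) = [  -  904,-185,981 ]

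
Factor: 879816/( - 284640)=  - 36659/11860 = - 2^( - 2 )*5^( - 1)*7^1*593^( - 1 )  *  5237^1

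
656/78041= 656/78041 = 0.01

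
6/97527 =2/32509 = 0.00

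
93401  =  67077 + 26324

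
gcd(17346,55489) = 7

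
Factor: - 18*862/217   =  -2^2*3^2*7^( - 1 )*31^( - 1)*431^1 = - 15516/217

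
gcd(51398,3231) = 1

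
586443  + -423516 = 162927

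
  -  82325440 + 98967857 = 16642417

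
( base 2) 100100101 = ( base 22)D7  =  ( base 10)293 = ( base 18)G5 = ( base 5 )2133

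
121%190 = 121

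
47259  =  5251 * 9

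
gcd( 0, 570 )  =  570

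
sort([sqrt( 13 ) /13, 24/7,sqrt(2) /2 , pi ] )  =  [ sqrt( 13) /13, sqrt(2)/2, pi, 24/7 ] 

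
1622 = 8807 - 7185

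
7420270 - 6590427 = 829843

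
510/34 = 15  =  15.00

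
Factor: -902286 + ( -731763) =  - 3^2 * 47^1 *3863^1  =  -1634049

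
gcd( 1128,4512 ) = 1128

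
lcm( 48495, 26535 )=1406355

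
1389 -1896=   -  507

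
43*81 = 3483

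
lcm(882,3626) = 32634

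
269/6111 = 269/6111 = 0.04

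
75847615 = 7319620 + 68527995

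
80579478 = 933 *86366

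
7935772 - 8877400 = - 941628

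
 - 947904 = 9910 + - 957814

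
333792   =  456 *732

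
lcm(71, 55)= 3905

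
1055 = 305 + 750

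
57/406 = 57/406 = 0.14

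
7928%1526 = 298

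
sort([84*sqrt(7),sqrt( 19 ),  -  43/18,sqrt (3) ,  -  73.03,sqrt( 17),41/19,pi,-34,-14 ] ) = [-73.03,-34,-14, - 43/18, sqrt( 3 ),41/19, pi,sqrt( 17),  sqrt( 19),84 * sqrt(7)]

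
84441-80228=4213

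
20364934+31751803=52116737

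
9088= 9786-698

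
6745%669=55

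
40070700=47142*850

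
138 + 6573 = 6711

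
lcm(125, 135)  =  3375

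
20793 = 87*239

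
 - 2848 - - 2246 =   -  602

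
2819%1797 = 1022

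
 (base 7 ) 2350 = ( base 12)604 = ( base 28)130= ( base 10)868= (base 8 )1544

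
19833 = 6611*3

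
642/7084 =321/3542 = 0.09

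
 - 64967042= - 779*83398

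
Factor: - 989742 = - 2^1*3^1*13^1*12689^1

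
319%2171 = 319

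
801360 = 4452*180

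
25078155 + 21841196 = 46919351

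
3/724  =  3/724 = 0.00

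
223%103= 17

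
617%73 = 33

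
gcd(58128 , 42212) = 692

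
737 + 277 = 1014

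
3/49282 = 3/49282 = 0.00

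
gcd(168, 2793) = 21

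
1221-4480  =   - 3259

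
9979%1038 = 637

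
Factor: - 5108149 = -31^1*41^1  *4019^1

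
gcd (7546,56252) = 686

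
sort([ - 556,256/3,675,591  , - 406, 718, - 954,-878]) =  [ - 954, - 878, - 556, - 406,256/3,591,675,718]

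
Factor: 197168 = 2^4*12323^1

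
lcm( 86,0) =0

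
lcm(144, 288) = 288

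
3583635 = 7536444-3952809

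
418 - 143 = 275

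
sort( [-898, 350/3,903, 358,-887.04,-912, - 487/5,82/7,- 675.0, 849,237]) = [-912,-898,  -  887.04,-675.0, - 487/5, 82/7,350/3,237,358,849, 903]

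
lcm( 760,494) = 9880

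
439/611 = 439/611 = 0.72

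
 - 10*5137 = -51370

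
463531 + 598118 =1061649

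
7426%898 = 242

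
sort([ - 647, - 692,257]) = [  -  692,  -  647, 257 ]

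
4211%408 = 131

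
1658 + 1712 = 3370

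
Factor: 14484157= 857^1*16901^1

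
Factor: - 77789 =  - 107^1*727^1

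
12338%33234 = 12338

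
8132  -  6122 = 2010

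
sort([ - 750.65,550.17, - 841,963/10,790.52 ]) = [ - 841, - 750.65,963/10, 550.17, 790.52]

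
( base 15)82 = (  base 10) 122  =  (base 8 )172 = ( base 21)5h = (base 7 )233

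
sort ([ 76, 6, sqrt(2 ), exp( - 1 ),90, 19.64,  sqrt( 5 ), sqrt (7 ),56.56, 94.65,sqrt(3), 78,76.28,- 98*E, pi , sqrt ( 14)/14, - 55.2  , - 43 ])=[- 98*E,-55.2, - 43, sqrt( 14 )/14,exp(-1),sqrt (2 ), sqrt( 3) , sqrt ( 5), sqrt( 7), pi , 6, 19.64, 56.56,76,76.28, 78, 90, 94.65] 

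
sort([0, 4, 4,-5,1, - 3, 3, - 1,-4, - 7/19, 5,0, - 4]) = [- 5, - 4, - 4, -3, - 1, - 7/19,0, 0, 1,3, 4  ,  4,5]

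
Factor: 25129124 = 2^2*263^1*23887^1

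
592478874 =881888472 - 289409598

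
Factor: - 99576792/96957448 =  - 3^2*197573^1 * 1731383^ (- 1) =- 1778157/1731383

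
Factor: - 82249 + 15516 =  - 66733= - 66733^1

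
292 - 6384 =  - 6092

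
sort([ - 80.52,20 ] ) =[-80.52,20 ]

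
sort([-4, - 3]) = [ - 4, - 3] 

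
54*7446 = 402084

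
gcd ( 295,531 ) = 59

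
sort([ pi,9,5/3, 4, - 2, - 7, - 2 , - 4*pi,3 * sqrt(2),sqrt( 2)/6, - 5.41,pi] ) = [ -4 * pi, - 7, - 5.41, - 2, - 2, sqrt(2)/6,5/3,pi,pi,4,3 * sqrt( 2),9 ] 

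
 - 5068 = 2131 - 7199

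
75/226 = 75/226 = 0.33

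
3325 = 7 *475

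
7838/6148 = 1 + 845/3074 = 1.27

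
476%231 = 14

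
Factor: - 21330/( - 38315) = 54/97 = 2^1*3^3*97^( - 1)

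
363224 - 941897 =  - 578673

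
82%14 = 12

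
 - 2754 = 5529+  - 8283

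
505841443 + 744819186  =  1250660629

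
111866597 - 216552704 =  - 104686107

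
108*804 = 86832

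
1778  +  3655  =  5433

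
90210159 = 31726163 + 58483996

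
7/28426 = 7/28426   =  0.00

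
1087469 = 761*1429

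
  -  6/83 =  - 1 + 77/83=- 0.07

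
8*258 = 2064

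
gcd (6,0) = 6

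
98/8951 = 98/8951  =  0.01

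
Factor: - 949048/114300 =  - 237262/28575 = - 2^1 *3^( - 2) * 5^( - 2 )*97^1 *127^(- 1)*1223^1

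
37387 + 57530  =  94917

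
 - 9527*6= - 57162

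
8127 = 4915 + 3212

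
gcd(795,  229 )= 1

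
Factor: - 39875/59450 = - 2^( - 1) * 5^1*11^1 * 41^( - 1 ) = - 55/82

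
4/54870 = 2/27435 = 0.00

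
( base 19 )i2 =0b101011000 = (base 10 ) 344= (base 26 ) d6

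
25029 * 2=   50058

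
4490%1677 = 1136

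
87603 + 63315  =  150918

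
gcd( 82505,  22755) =5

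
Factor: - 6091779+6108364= 16585 = 5^1*31^1 * 107^1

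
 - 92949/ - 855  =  30983/285=108.71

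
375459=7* 53637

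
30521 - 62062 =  - 31541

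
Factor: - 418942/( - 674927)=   2^1*11^( - 1) * 61357^( - 1)*209471^1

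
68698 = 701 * 98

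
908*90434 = 82114072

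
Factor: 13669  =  13669^1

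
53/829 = 53/829 = 0.06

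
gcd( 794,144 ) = 2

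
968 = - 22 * ( - 44) 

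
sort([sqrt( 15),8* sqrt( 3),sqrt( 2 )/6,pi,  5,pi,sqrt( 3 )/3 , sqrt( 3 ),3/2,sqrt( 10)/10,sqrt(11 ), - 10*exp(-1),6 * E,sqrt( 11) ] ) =[ - 10*exp( - 1),sqrt( 2)/6,sqrt (10 ) /10,sqrt(3 )/3,3/2,sqrt( 3), pi,pi,sqrt( 11), sqrt( 11 ),sqrt( 15 ),  5,  8*sqrt( 3), 6*E ]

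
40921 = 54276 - 13355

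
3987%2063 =1924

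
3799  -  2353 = 1446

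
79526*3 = 238578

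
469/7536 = 469/7536 = 0.06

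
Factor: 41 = 41^1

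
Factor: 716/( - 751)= -2^2*179^1*751^( - 1)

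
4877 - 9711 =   -  4834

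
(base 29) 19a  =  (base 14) 596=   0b10001011000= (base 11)921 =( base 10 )1112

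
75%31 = 13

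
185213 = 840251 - 655038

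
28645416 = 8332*3438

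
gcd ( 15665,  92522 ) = 1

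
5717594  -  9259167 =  - 3541573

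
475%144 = 43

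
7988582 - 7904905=83677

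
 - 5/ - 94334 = 5/94334=   0.00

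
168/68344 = 21/8543 = 0.00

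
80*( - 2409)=- 192720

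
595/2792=595/2792  =  0.21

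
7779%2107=1458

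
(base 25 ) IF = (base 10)465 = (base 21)113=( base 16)1d1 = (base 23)k5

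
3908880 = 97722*40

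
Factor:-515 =  -  5^1 *103^1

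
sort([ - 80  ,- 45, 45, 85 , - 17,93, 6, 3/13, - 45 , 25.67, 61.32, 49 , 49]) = [ - 80,-45 ,- 45,-17, 3/13, 6, 25.67, 45,49,49, 61.32 , 85,93 ]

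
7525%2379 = 388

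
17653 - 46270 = -28617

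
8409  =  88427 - 80018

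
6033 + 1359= 7392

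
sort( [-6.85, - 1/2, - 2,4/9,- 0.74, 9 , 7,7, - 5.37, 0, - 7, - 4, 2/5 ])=[-7, - 6.85, - 5.37,-4, - 2,-0.74, - 1/2, 0, 2/5, 4/9,7,7, 9 ] 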